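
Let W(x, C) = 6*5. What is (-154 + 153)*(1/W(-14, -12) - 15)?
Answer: 449/30 ≈ 14.967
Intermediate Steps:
W(x, C) = 30
(-154 + 153)*(1/W(-14, -12) - 15) = (-154 + 153)*(1/30 - 15) = -(1/30 - 15) = -1*(-449/30) = 449/30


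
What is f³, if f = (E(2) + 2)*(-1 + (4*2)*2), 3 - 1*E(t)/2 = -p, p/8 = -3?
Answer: -216000000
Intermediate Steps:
p = -24 (p = 8*(-3) = -24)
E(t) = -42 (E(t) = 6 - (-2)*(-24) = 6 - 2*24 = 6 - 48 = -42)
f = -600 (f = (-42 + 2)*(-1 + (4*2)*2) = -40*(-1 + 8*2) = -40*(-1 + 16) = -40*15 = -600)
f³ = (-600)³ = -216000000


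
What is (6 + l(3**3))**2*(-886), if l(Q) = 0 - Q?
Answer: -390726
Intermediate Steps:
l(Q) = -Q
(6 + l(3**3))**2*(-886) = (6 - 1*3**3)**2*(-886) = (6 - 1*27)**2*(-886) = (6 - 27)**2*(-886) = (-21)**2*(-886) = 441*(-886) = -390726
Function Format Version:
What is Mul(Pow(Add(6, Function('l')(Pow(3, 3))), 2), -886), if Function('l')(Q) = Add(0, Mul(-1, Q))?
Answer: -390726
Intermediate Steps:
Function('l')(Q) = Mul(-1, Q)
Mul(Pow(Add(6, Function('l')(Pow(3, 3))), 2), -886) = Mul(Pow(Add(6, Mul(-1, Pow(3, 3))), 2), -886) = Mul(Pow(Add(6, Mul(-1, 27)), 2), -886) = Mul(Pow(Add(6, -27), 2), -886) = Mul(Pow(-21, 2), -886) = Mul(441, -886) = -390726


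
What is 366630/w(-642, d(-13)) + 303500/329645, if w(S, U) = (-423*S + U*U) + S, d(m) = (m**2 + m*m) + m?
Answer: 47028073570/24825499021 ≈ 1.8943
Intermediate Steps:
d(m) = m + 2*m**2 (d(m) = (m**2 + m**2) + m = 2*m**2 + m = m + 2*m**2)
w(S, U) = U**2 - 422*S (w(S, U) = (-423*S + U**2) + S = (U**2 - 423*S) + S = U**2 - 422*S)
366630/w(-642, d(-13)) + 303500/329645 = 366630/((-13*(1 + 2*(-13)))**2 - 422*(-642)) + 303500/329645 = 366630/((-13*(1 - 26))**2 + 270924) + 303500*(1/329645) = 366630/((-13*(-25))**2 + 270924) + 60700/65929 = 366630/(325**2 + 270924) + 60700/65929 = 366630/(105625 + 270924) + 60700/65929 = 366630/376549 + 60700/65929 = 47028073570/24825499021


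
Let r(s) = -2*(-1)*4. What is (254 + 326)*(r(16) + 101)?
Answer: 63220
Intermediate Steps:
r(s) = 8 (r(s) = 2*4 = 8)
(254 + 326)*(r(16) + 101) = (254 + 326)*(8 + 101) = 580*109 = 63220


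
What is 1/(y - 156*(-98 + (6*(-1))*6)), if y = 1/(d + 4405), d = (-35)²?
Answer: 5630/117689521 ≈ 4.7838e-5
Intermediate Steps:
d = 1225
y = 1/5630 (y = 1/(1225 + 4405) = 1/5630 ≈ 0.00017762)
1/(y - 156*(-98 + (6*(-1))*6)) = 1/(1/5630 - 156*(-98 + (6*(-1))*6)) = 1/(1/5630 - 156*(-98 - 6*6)) = 1/(1/5630 - 156*(-98 - 36)) = 1/(1/5630 - 156*(-134)) = 1/(1/5630 + 20904) = 1/(117689521/5630) = 5630/117689521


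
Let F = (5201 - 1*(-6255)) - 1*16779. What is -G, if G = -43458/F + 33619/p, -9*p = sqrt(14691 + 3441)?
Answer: -43458/5323 + 100857*sqrt(4533)/3022 ≈ 2238.8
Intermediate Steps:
F = -5323 (F = (5201 + 6255) - 16779 = 11456 - 16779 = -5323)
p = -2*sqrt(4533)/9 (p = -sqrt(14691 + 3441)/9 = -2*sqrt(4533)/9 ≈ -14.962)
G = 43458/5323 - 100857*sqrt(4533)/3022 (G = -43458/(-5323) + 33619/((-2*sqrt(4533)/9)) = -43458*(-1/5323) + 33619*(-3*sqrt(4533)/3022) = 43458/5323 - 100857*sqrt(4533)/3022 ≈ -2238.8)
-G = -(43458/5323 - 100857*sqrt(4533)/3022) = -43458/5323 + 100857*sqrt(4533)/3022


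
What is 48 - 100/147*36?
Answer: 1152/49 ≈ 23.510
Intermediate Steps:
48 - 100/147*36 = 48 - 1200/49 = 1152/49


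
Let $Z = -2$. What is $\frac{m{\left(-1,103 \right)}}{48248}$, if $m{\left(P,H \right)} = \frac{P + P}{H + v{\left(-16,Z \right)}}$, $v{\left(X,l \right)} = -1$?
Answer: $- \frac{1}{2460648} \approx -4.064 \cdot 10^{-7}$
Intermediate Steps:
$m{\left(P,H \right)} = \frac{2 P}{-1 + H}$ ($m{\left(P,H \right)} = \frac{P + P}{H - 1} = \frac{2 P}{-1 + H}$)
$\frac{m{\left(-1,103 \right)}}{48248} = \frac{2 \left(-1\right) \frac{1}{-1 + 103}}{48248} = 2 \left(-1\right) \frac{1}{102} \cdot \frac{1}{48248} = \left(- \frac{1}{51}\right) \frac{1}{48248} = - \frac{1}{2460648}$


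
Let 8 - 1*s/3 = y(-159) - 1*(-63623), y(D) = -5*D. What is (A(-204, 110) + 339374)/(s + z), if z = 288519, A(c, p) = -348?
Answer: 339026/95289 ≈ 3.5579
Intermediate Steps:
s = -193230 (s = 24 - 3*(-5*(-159) - 1*(-63623)) = 24 - 3*(795 + 63623) = 24 - 3*64418 = 24 - 193254 = -193230)
(A(-204, 110) + 339374)/(s + z) = (-348 + 339374)/(-193230 + 288519) = 339026/95289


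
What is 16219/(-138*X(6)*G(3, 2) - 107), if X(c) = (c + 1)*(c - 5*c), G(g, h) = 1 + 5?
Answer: 16219/138997 ≈ 0.11669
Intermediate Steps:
G(g, h) = 6
X(c) = -4*c*(1 + c) (X(c) = (1 + c)*(-4*c) = -4*c*(1 + c))
16219/(-138*X(6)*G(3, 2) - 107) = 16219/(-138*(-4*6*(1 + 6))*6 - 107) = 16219/(-138*(-4*6*7)*6 - 107) = 16219/(-(-23184)*6 - 107) = 16219/(-138*(-1008) - 107) = 16219/(139104 - 107) = 16219/138997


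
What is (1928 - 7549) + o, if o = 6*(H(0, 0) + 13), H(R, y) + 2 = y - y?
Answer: -5555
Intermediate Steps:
H(R, y) = -2 (H(R, y) = -2 + (y - y) = -2 + 0 = -2)
o = 66 (o = 6*(-2 + 13) = 6*11 = 66)
(1928 - 7549) + o = (1928 - 7549) + 66 = -5621 + 66 = -5555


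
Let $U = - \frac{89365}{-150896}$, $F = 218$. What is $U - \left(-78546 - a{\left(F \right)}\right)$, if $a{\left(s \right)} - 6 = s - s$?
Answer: $\frac{11853271957}{150896} \approx 78553.0$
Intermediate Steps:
$U = \frac{89365}{150896}$ ($U = \left(-89365\right) \left(- \frac{1}{150896}\right) = \frac{89365}{150896} \approx 0.59223$)
$a{\left(s \right)} = 6$ ($a{\left(s \right)} = 6 + \left(s - s\right) = 6 + 0 = 6$)
$U - \left(-78546 - a{\left(F \right)}\right) = \frac{89365}{150896} - \left(-78546 - 6\right) = \frac{89365}{150896} - -78552 = \frac{89365}{150896} + 78552 = \frac{11853271957}{150896}$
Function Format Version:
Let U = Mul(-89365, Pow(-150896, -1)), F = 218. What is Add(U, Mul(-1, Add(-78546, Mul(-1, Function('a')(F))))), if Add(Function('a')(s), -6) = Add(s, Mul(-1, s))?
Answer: Rational(11853271957, 150896) ≈ 78553.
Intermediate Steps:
U = Rational(89365, 150896) (U = Mul(-89365, Rational(-1, 150896)) = Rational(89365, 150896) ≈ 0.59223)
Function('a')(s) = 6 (Function('a')(s) = Add(6, Add(s, Mul(-1, s))) = Add(6, 0) = 6)
Add(U, Mul(-1, Add(-78546, Mul(-1, Function('a')(F))))) = Add(Rational(89365, 150896), Mul(-1, Add(-78546, Mul(-1, 6)))) = Add(Rational(89365, 150896), Mul(-1, Add(-78546, -6))) = Add(Rational(89365, 150896), Mul(-1, -78552)) = Add(Rational(89365, 150896), 78552) = Rational(11853271957, 150896)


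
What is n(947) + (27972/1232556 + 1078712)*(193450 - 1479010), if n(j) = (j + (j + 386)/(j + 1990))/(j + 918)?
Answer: -780200217207102380549464/562610971065 ≈ -1.3867e+12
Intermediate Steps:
n(j) = (j + (386 + j)/(1990 + j))/(918 + j)
n(947) + (27972/1232556 + 1078712)*(193450 - 1479010) = (386 + 947² + 1991*947)/(1826820 + 947² + 2908*947) + (27972/1232556 + 1078712)*(193450 - 1479010) = (386 + 896809 + 1885477)/(1826820 + 896809 + 2753876) + (27972*(1/1232556) + 1078712)*(-1285560) = 2782672/5477505 + (2331/102713 + 1078712)*(-1285560) = (1/5477505)*2782672 + (110797747987/102713)*(-1285560) = 2782672/5477505 - 142437152902167720/102713 = -780200217207102380549464/562610971065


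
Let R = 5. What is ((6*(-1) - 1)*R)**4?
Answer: 1500625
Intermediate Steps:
((6*(-1) - 1)*R)**4 = ((6*(-1) - 1)*5)**4 = ((-6 - 1)*5)**4 = (-7*5)**4 = (-35)**4 = 1500625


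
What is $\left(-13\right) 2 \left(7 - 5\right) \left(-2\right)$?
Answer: $104$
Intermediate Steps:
$\left(-13\right) 2 \left(7 - 5\right) \left(-2\right) = - 26 \cdot 2 \left(-2\right) = \left(-26\right) \left(-4\right) = 104$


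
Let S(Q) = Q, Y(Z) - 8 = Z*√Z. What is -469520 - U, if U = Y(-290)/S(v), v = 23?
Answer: -10798968/23 + 290*I*√290/23 ≈ -4.6952e+5 + 214.72*I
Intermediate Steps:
Y(Z) = 8 + Z^(3/2) (Y(Z) = 8 + Z*√Z = 8 + Z^(3/2))
U = 8/23 - 290*I*√290/23 (U = (8 + (-290)^(3/2))/23 = (8 - 290*I*√290)*(1/23) = 8/23 - 290*I*√290/23 ≈ 0.34783 - 214.72*I)
-469520 - U = -469520 - (8/23 - 290*I*√290/23) = -469520 + (-8/23 + 290*I*√290/23) = -10798968/23 + 290*I*√290/23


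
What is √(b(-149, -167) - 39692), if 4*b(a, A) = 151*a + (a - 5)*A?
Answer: I*√155549/2 ≈ 197.2*I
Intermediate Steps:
b(a, A) = 151*a/4 + A*(-5 + a)/4 (b(a, A) = (151*a + (a - 5)*A)/4 = (151*a + (-5 + a)*A)/4 = (151*a + A*(-5 + a))/4 = 151*a/4 + A*(-5 + a)/4)
√(b(-149, -167) - 39692) = √((-5/4*(-167) + (151/4)*(-149) + (¼)*(-167)*(-149)) - 39692) = √((835/4 - 22499/4 + 24883/4) - 39692) = √(3219/4 - 39692) = √(-155549/4) = I*√155549/2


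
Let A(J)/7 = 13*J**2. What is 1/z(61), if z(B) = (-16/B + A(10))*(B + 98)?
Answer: 61/88258356 ≈ 6.9115e-7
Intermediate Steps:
A(J) = 91*J**2 (A(J) = 7*(13*J**2) = 91*J**2)
z(B) = (98 + B)*(9100 - 16/B) (z(B) = (-16/B + 91*10**2)*(B + 98) = (-16/B + 91*100)*(98 + B) = (-16/B + 9100)*(98 + B) = (9100 - 16/B)*(98 + B) = (98 + B)*(9100 - 16/B))
1/z(61) = 1/(891784 - 1568/61 + 9100*61) = 1/(891784 - 1568*1/61 + 555100) = 1/(891784 - 1568/61 + 555100) = 1/(88258356/61) = 61/88258356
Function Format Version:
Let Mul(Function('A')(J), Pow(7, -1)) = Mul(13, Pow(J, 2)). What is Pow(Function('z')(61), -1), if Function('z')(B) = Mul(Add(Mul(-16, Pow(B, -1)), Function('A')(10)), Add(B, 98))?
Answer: Rational(61, 88258356) ≈ 6.9115e-7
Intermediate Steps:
Function('A')(J) = Mul(91, Pow(J, 2)) (Function('A')(J) = Mul(7, Mul(13, Pow(J, 2))) = Mul(91, Pow(J, 2)))
Function('z')(B) = Mul(Add(98, B), Add(9100, Mul(-16, Pow(B, -1)))) (Function('z')(B) = Mul(Add(Mul(-16, Pow(B, -1)), Mul(91, Pow(10, 2))), Add(B, 98)) = Mul(Add(Mul(-16, Pow(B, -1)), Mul(91, 100)), Add(98, B)) = Mul(Add(Mul(-16, Pow(B, -1)), 9100), Add(98, B)) = Mul(Add(9100, Mul(-16, Pow(B, -1))), Add(98, B)) = Mul(Add(98, B), Add(9100, Mul(-16, Pow(B, -1)))))
Pow(Function('z')(61), -1) = Pow(Add(891784, Mul(-1568, Pow(61, -1)), Mul(9100, 61)), -1) = Pow(Add(891784, Mul(-1568, Rational(1, 61)), 555100), -1) = Pow(Add(891784, Rational(-1568, 61), 555100), -1) = Pow(Rational(88258356, 61), -1) = Rational(61, 88258356)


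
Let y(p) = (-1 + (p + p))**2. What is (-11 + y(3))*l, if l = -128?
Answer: -1792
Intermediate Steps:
y(p) = (-1 + 2*p)**2
(-11 + y(3))*l = (-11 + (-1 + 2*3)**2)*(-128) = (-11 + (-1 + 6)**2)*(-128) = (-11 + 5**2)*(-128) = (-11 + 25)*(-128) = 14*(-128) = -1792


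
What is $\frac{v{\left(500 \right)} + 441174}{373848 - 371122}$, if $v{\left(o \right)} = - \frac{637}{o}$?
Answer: $\frac{220586363}{1363000} \approx 161.84$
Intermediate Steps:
$\frac{v{\left(500 \right)} + 441174}{373848 - 371122} = \frac{- \frac{637}{500} + 441174}{373848 - 371122} = \frac{\left(-637\right) \frac{1}{500} + 441174}{2726} = \left(- \frac{637}{500} + 441174\right) \frac{1}{2726} = \frac{220586363}{500} \cdot \frac{1}{2726} = \frac{220586363}{1363000}$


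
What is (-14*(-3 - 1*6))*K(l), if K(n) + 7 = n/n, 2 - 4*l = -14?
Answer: -756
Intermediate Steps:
l = 4 (l = ½ - ¼*(-14) = ½ + 7/2 = 4)
K(n) = -6 (K(n) = -7 + n/n = -7 + 1 = -6)
(-14*(-3 - 1*6))*K(l) = -14*(-3 - 1*6)*(-6) = -14*(-3 - 6)*(-6) = -14*(-9)*(-6) = 126*(-6) = -756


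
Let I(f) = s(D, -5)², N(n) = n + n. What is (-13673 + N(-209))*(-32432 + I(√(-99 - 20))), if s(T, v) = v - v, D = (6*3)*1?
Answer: 456999312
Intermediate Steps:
N(n) = 2*n
D = 18 (D = 18*1 = 18)
s(T, v) = 0
I(f) = 0 (I(f) = 0² = 0)
(-13673 + N(-209))*(-32432 + I(√(-99 - 20))) = (-13673 + 2*(-209))*(-32432 + 0) = (-13673 - 418)*(-32432) = -14091*(-32432) = 456999312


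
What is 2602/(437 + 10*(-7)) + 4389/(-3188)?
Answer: 6684413/1169996 ≈ 5.7132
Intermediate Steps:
2602/(437 + 10*(-7)) + 4389/(-3188) = 2602/(437 - 70) + 4389*(-1/3188) = 2602/367 - 4389/3188 = 6684413/1169996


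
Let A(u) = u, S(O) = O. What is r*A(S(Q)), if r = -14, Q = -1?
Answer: 14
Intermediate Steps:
r*A(S(Q)) = -14*(-1) = 14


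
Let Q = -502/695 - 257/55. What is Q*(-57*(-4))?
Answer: -1880772/1529 ≈ -1230.1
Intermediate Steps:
Q = -8249/1529 (Q = -502*1/695 - 257*1/55 = -502/695 - 257/55 = -8249/1529 ≈ -5.3950)
Q*(-57*(-4)) = -(-470193)*(-4)/1529 = -8249/1529*228 = -1880772/1529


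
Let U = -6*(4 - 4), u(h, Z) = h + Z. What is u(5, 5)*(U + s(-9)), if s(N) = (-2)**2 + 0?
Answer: 40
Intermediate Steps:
u(h, Z) = Z + h
U = 0 (U = -6*0 = 0)
s(N) = 4 (s(N) = 4 + 0 = 4)
u(5, 5)*(U + s(-9)) = (5 + 5)*(0 + 4) = 10*4 = 40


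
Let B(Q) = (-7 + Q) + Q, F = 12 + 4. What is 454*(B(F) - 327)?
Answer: -137108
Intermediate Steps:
F = 16
B(Q) = -7 + 2*Q
454*(B(F) - 327) = 454*((-7 + 2*16) - 327) = 454*((-7 + 32) - 327) = 454*(25 - 327) = 454*(-302) = -137108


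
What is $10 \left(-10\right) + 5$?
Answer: $-95$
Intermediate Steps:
$10 \left(-10\right) + 5 = -100 + 5 = -95$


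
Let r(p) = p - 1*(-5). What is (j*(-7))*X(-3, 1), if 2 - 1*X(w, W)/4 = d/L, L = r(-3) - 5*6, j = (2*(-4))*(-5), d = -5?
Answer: -2040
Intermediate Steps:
r(p) = 5 + p (r(p) = p + 5 = 5 + p)
j = 40 (j = -8*(-5) = 40)
L = -28 (L = (5 - 3) - 5*6 = 2 - 30 = -28)
X(w, W) = 51/7 (X(w, W) = 8 - (-20)/(-28) = 8 - (-20)*(-1)/28 = 8 - 4*5/28 = 8 - 5/7 = 51/7)
(j*(-7))*X(-3, 1) = (40*(-7))*(51/7) = -280*51/7 = -2040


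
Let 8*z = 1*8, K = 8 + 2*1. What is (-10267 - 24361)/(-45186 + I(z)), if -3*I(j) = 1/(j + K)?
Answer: 1142724/1491139 ≈ 0.76634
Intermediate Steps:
K = 10 (K = 8 + 2 = 10)
z = 1 (z = (1*8)/8 = (⅛)*8 = 1)
I(j) = -1/(3*(10 + j)) (I(j) = -1/(3*(j + 10)) = -1/(3*(10 + j)))
(-10267 - 24361)/(-45186 + I(z)) = (-10267 - 24361)/(-45186 - 1/(30 + 3*1)) = -34628/(-45186 - 1/(30 + 3)) = -34628/(-45186 - 1/33) = -34628/(-1491139/33) = -34628*(-33/1491139) = 1142724/1491139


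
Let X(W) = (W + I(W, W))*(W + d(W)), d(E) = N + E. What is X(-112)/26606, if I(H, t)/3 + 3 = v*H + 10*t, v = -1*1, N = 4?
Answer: 345950/13303 ≈ 26.005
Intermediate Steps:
v = -1
d(E) = 4 + E
I(H, t) = -9 - 3*H + 30*t (I(H, t) = -9 + 3*(-H + 10*t) = -9 + (-3*H + 30*t) = -9 - 3*H + 30*t)
X(W) = (-9 + 28*W)*(4 + 2*W) (X(W) = (W + (-9 - 3*W + 30*W))*(W + (4 + W)) = (W + (-9 + 27*W))*(4 + 2*W) = (-9 + 28*W)*(4 + 2*W))
X(-112)/26606 = (-36 + 56*(-112)² + 94*(-112))/26606 = (-36 + 56*12544 - 10528)*(1/26606) = (-36 + 702464 - 10528)*(1/26606) = 691900*(1/26606) = 345950/13303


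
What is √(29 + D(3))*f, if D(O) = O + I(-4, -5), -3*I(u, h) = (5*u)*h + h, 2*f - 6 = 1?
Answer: 7*√3/6 ≈ 2.0207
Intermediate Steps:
f = 7/2 (f = 3 + (½)*1 = 3 + ½ = 7/2 ≈ 3.5000)
I(u, h) = -h/3 - 5*h*u/3 (I(u, h) = -((5*u)*h + h)/3 = -(5*h*u + h)/3 = -(h + 5*h*u)/3 = -h/3 - 5*h*u/3)
D(O) = -95/3 + O (D(O) = O - ⅓*(-5)*(1 + 5*(-4)) = O - ⅓*(-5)*(1 - 20) = O - ⅓*(-5)*(-19) = O - 95/3 = -95/3 + O)
√(29 + D(3))*f = √(29 + (-95/3 + 3))*(7/2) = √(29 - 86/3)*(7/2) = √(⅓)*(7/2) = (√3/3)*(7/2) = 7*√3/6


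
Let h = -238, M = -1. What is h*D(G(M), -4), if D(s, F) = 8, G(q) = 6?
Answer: -1904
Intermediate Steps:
h*D(G(M), -4) = -238*8 = -1904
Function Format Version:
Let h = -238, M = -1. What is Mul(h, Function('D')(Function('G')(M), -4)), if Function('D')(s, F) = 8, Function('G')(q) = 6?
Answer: -1904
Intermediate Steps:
Mul(h, Function('D')(Function('G')(M), -4)) = Mul(-238, 8) = -1904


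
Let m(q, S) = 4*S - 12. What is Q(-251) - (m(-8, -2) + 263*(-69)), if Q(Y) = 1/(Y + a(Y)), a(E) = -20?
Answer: 4923256/271 ≈ 18167.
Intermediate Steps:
m(q, S) = -12 + 4*S
Q(Y) = 1/(-20 + Y) (Q(Y) = 1/(Y - 20) = 1/(-20 + Y))
Q(-251) - (m(-8, -2) + 263*(-69)) = 1/(-20 - 251) - ((-12 + 4*(-2)) + 263*(-69)) = 1/(-271) - ((-12 - 8) - 18147) = -1/271 - (-20 - 18147) = -1/271 - 1*(-18167) = -1/271 + 18167 = 4923256/271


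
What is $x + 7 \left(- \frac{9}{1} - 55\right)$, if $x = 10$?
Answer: $-438$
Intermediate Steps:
$x + 7 \left(- \frac{9}{1} - 55\right) = 10 + 7 \left(- \frac{9}{1} - 55\right) = 10 + 7 \left(\left(-9\right) 1 - 55\right) = 10 + 7 \left(-9 - 55\right) = 10 + 7 \left(-64\right) = 10 - 448 = -438$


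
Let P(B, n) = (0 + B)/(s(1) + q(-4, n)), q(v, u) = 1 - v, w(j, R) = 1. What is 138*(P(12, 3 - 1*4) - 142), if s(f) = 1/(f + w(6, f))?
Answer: -212244/11 ≈ -19295.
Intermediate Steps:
s(f) = 1/(1 + f) (s(f) = 1/(f + 1) = 1/(1 + f))
P(B, n) = 2*B/11 (P(B, n) = (0 + B)/(1/(1 + 1) + (1 - 1*(-4))) = B/(1/2 + (1 + 4)) = B/(½ + 5) = B/(11/2) = B*(2/11) = 2*B/11)
138*(P(12, 3 - 1*4) - 142) = 138*((2/11)*12 - 142) = 138*(24/11 - 142) = 138*(-1538/11) = -212244/11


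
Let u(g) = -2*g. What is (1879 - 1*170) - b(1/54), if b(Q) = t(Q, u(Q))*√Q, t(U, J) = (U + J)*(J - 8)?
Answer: 1709 - 217*√6/26244 ≈ 1709.0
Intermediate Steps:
t(U, J) = (-8 + J)*(J + U) (t(U, J) = (J + U)*(-8 + J) = (-8 + J)*(J + U))
b(Q) = √Q*(2*Q² + 8*Q) (b(Q) = ((-2*Q)² - (-16)*Q - 8*Q + (-2*Q)*Q)*√Q = (4*Q² + 16*Q - 8*Q - 2*Q²)*√Q = (2*Q² + 8*Q)*√Q = √Q*(2*Q² + 8*Q))
(1879 - 1*170) - b(1/54) = (1879 - 1*170) - 2*(1/54)^(3/2)*(4 + 1/54) = (1879 - 170) - 2*(1/54)^(3/2)*(4 + 1/54) = 1709 - 2*√6/972*217/54 = 1709 - 217*√6/26244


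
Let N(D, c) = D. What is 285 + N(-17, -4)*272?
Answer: -4339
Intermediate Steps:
285 + N(-17, -4)*272 = 285 - 17*272 = 285 - 4624 = -4339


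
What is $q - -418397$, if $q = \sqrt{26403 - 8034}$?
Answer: $418397 + 3 \sqrt{2041} \approx 4.1853 \cdot 10^{5}$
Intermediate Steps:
$q = 3 \sqrt{2041}$ ($q = \sqrt{18369} = 3 \sqrt{2041} \approx 135.53$)
$q - -418397 = 3 \sqrt{2041} - -418397 = 3 \sqrt{2041} + 418397 = 418397 + 3 \sqrt{2041}$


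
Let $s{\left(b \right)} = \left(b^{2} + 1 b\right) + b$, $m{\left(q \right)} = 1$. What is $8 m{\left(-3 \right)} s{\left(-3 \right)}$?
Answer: $24$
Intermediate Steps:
$s{\left(b \right)} = b^{2} + 2 b$ ($s{\left(b \right)} = \left(b^{2} + b\right) + b = \left(b + b^{2}\right) + b = b^{2} + 2 b$)
$8 m{\left(-3 \right)} s{\left(-3 \right)} = 8 \cdot 1 \left(- 3 \left(2 - 3\right)\right) = 8 \left(\left(-3\right) \left(-1\right)\right) = 8 \cdot 3 = 24$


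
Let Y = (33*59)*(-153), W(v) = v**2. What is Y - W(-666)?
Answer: -741447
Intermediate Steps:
Y = -297891 (Y = 1947*(-153) = -297891)
Y - W(-666) = -297891 - 1*(-666)**2 = -297891 - 1*443556 = -297891 - 443556 = -741447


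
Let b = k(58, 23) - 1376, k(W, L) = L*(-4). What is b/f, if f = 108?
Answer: -367/27 ≈ -13.593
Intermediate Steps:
k(W, L) = -4*L
b = -1468 (b = -4*23 - 1376 = -92 - 1376 = -1468)
b/f = -1468/108 = -1468*1/108 = -367/27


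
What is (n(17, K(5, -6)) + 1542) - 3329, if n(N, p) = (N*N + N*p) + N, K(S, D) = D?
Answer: -1583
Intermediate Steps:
n(N, p) = N + N**2 + N*p (n(N, p) = (N**2 + N*p) + N = N + N**2 + N*p)
(n(17, K(5, -6)) + 1542) - 3329 = (17*(1 + 17 - 6) + 1542) - 3329 = (17*12 + 1542) - 3329 = (204 + 1542) - 3329 = 1746 - 3329 = -1583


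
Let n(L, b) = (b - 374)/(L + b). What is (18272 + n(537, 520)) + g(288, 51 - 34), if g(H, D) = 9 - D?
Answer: 19305194/1057 ≈ 18264.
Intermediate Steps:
n(L, b) = (-374 + b)/(L + b)
(18272 + n(537, 520)) + g(288, 51 - 34) = (18272 + (-374 + 520)/(537 + 520)) + (9 - (51 - 34)) = (18272 + 146/1057) + (9 - 1*17) = (18272 + (1/1057)*146) + (9 - 17) = (18272 + 146/1057) - 8 = 19313650/1057 - 8 = 19305194/1057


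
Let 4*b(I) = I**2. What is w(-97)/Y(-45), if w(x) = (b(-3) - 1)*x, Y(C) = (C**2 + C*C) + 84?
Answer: -485/16536 ≈ -0.029330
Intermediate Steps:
b(I) = I**2/4
Y(C) = 84 + 2*C**2 (Y(C) = (C**2 + C**2) + 84 = 2*C**2 + 84 = 84 + 2*C**2)
w(x) = 5*x/4 (w(x) = ((1/4)*(-3)**2 - 1)*x = ((1/4)*9 - 1)*x = (9/4 - 1)*x = 5*x/4)
w(-97)/Y(-45) = ((5/4)*(-97))/(84 + 2*(-45)**2) = -485/(4*(84 + 2*2025)) = -485/(4*(84 + 4050)) = -485/4/4134 = -485/4*1/4134 = -485/16536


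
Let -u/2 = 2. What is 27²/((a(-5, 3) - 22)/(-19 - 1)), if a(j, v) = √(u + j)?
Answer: 320760/493 + 43740*I/493 ≈ 650.63 + 88.722*I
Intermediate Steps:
u = -4 (u = -2*2 = -4)
a(j, v) = √(-4 + j)
27²/((a(-5, 3) - 22)/(-19 - 1)) = 27²/((√(-4 - 5) - 22)/(-19 - 1)) = 729/((√(-9) - 22)/(-20)) = 729/((3*I - 22)*(-1/20)) = 729/((-22 + 3*I)*(-1/20)) = 729/(11/10 - 3*I/20) = (400*(11/10 + 3*I/20)/493)*729 = 291600*(11/10 + 3*I/20)/493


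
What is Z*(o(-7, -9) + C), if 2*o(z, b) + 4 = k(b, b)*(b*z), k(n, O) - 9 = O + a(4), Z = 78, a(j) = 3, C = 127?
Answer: 17121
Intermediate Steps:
k(n, O) = 12 + O (k(n, O) = 9 + (O + 3) = 9 + (3 + O) = 12 + O)
o(z, b) = -2 + b*z*(12 + b)/2 (o(z, b) = -2 + ((12 + b)*(b*z))/2 = -2 + (b*z*(12 + b))/2 = -2 + b*z*(12 + b)/2)
Z*(o(-7, -9) + C) = 78*((-2 + (½)*(-9)*(-7)*(12 - 9)) + 127) = 78*((-2 + (½)*(-9)*(-7)*3) + 127) = 78*((-2 + 189/2) + 127) = 78*(185/2 + 127) = 78*(439/2) = 17121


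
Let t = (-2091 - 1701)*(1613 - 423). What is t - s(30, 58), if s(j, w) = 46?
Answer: -4512526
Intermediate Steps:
t = -4512480 (t = -3792*1190 = -4512480)
t - s(30, 58) = -4512480 - 1*46 = -4512480 - 46 = -4512526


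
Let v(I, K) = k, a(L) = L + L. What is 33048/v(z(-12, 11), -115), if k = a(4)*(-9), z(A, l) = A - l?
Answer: -459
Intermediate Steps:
a(L) = 2*L
k = -72 (k = (2*4)*(-9) = 8*(-9) = -72)
v(I, K) = -72
33048/v(z(-12, 11), -115) = 33048/(-72) = 33048*(-1/72) = -459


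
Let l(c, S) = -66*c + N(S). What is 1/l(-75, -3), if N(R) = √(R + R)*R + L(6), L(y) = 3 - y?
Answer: 1649/8157621 + I*√6/8157621 ≈ 0.00020214 + 3.0027e-7*I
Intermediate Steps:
N(R) = -3 + √2*R^(3/2) (N(R) = √(R + R)*R + (3 - 1*6) = √(2*R)*R + (3 - 6) = (√2*√R)*R - 3 = √2*R^(3/2) - 3 = -3 + √2*R^(3/2))
l(c, S) = -3 - 66*c + √2*S^(3/2) (l(c, S) = -66*c + (-3 + √2*S^(3/2)) = -3 - 66*c + √2*S^(3/2))
1/l(-75, -3) = 1/(-3 - 66*(-75) + √2*(-3)^(3/2)) = 1/(-3 + 4950 + √2*(-3*I*√3)) = 1/(-3 + 4950 - 3*I*√6) = 1/(4947 - 3*I*√6)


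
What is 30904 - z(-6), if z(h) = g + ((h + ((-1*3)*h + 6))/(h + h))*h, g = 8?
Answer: 30887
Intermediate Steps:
z(h) = 11 - h (z(h) = 8 + ((h + ((-1*3)*h + 6))/(h + h))*h = 8 + ((h + (-3*h + 6))/((2*h)))*h = 8 + ((h + (6 - 3*h))*(1/(2*h)))*h = 8 + ((6 - 2*h)*(1/(2*h)))*h = 8 + ((6 - 2*h)/(2*h))*h = 8 + (3 - h) = 11 - h)
30904 - z(-6) = 30904 - (11 - 1*(-6)) = 30904 - (11 + 6) = 30904 - 1*17 = 30904 - 17 = 30887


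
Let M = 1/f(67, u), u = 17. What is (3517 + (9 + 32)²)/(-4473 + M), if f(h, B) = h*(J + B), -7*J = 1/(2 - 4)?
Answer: -83235574/71626135 ≈ -1.1621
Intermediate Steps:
J = 1/14 (J = -1/(7*(2 - 4)) = -⅐/(-2) = -⅐*(-½) = 1/14 ≈ 0.071429)
f(h, B) = h*(1/14 + B)
M = 14/16013 (M = 1/(67*(1/14 + 17)) = 1/(67*(239/14)) = 1/(16013/14) = 14/16013 ≈ 0.00087429)
(3517 + (9 + 32)²)/(-4473 + M) = (3517 + (9 + 32)²)/(-4473 + 14/16013) = (3517 + 41²)/(-71626135/16013) = (3517 + 1681)*(-16013/71626135) = 5198*(-16013/71626135) = -83235574/71626135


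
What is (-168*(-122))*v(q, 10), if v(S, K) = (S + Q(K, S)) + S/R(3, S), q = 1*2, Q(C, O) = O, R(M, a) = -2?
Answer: 61488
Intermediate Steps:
q = 2
v(S, K) = 3*S/2 (v(S, K) = (S + S) + S/(-2) = 2*S + S*(-1/2) = 2*S - S/2 = 3*S/2)
(-168*(-122))*v(q, 10) = (-168*(-122))*((3/2)*2) = 20496*3 = 61488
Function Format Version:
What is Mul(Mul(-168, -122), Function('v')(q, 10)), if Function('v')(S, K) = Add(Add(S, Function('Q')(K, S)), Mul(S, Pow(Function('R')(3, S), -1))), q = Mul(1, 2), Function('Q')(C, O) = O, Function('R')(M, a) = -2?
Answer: 61488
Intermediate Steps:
q = 2
Function('v')(S, K) = Mul(Rational(3, 2), S) (Function('v')(S, K) = Add(Add(S, S), Mul(S, Pow(-2, -1))) = Add(Mul(2, S), Mul(S, Rational(-1, 2))) = Add(Mul(2, S), Mul(Rational(-1, 2), S)) = Mul(Rational(3, 2), S))
Mul(Mul(-168, -122), Function('v')(q, 10)) = Mul(Mul(-168, -122), Mul(Rational(3, 2), 2)) = Mul(20496, 3) = 61488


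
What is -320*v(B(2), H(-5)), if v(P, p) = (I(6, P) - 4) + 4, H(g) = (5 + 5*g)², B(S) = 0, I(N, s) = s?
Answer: 0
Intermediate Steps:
v(P, p) = P (v(P, p) = (P - 4) + 4 = (-4 + P) + 4 = P)
-320*v(B(2), H(-5)) = -320*0 = 0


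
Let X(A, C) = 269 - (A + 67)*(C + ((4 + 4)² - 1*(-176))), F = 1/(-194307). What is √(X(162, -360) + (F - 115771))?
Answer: I*√3323289116731785/194307 ≈ 296.69*I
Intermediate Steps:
F = -1/194307 ≈ -5.1465e-6
X(A, C) = 269 - (67 + A)*(240 + C) (X(A, C) = 269 - (67 + A)*(C + (8² + 176)) = 269 - (67 + A)*(C + (64 + 176)) = 269 - (67 + A)*(C + 240) = 269 - (67 + A)*(240 + C))
√(X(162, -360) + (F - 115771)) = √((-15811 - 240*162 - 67*(-360) - 1*162*(-360)) + (-1/194307 - 115771)) = √((-15811 - 38880 + 24120 + 58320) - 22495115698/194307) = √(27749 - 22495115698/194307) = √(-17103290755/194307) = I*√3323289116731785/194307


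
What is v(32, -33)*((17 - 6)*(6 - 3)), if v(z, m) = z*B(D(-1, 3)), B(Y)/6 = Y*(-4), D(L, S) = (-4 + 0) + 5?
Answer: -25344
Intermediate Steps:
D(L, S) = 1 (D(L, S) = -4 + 5 = 1)
B(Y) = -24*Y (B(Y) = 6*(Y*(-4)) = 6*(-4*Y) = -24*Y)
v(z, m) = -24*z (v(z, m) = z*(-24*1) = z*(-24) = -24*z)
v(32, -33)*((17 - 6)*(6 - 3)) = (-24*32)*((17 - 6)*(6 - 3)) = -8448*3 = -768*33 = -25344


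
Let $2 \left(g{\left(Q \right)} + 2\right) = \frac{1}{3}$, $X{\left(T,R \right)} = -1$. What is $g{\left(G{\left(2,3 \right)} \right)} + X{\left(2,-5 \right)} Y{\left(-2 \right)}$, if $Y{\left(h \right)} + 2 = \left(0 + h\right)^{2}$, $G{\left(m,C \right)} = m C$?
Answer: $- \frac{23}{6} \approx -3.8333$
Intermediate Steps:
$G{\left(m,C \right)} = C m$
$Y{\left(h \right)} = -2 + h^{2}$ ($Y{\left(h \right)} = -2 + \left(0 + h\right)^{2} = -2 + h^{2}$)
$g{\left(Q \right)} = - \frac{11}{6}$ ($g{\left(Q \right)} = -2 + \frac{1}{2 \cdot 3} = -2 + \frac{1}{2} \cdot \frac{1}{3} = -2 + \frac{1}{6} = - \frac{11}{6}$)
$g{\left(G{\left(2,3 \right)} \right)} + X{\left(2,-5 \right)} Y{\left(-2 \right)} = - \frac{11}{6} - \left(-2 + \left(-2\right)^{2}\right) = - \frac{11}{6} - \left(-2 + 4\right) = - \frac{11}{6} - 2 = - \frac{23}{6}$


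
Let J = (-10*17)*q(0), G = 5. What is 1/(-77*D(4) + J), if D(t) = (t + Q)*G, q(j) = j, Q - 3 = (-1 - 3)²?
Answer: -1/8855 ≈ -0.00011293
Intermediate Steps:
Q = 19 (Q = 3 + (-1 - 3)² = 3 + (-4)² = 3 + 16 = 19)
J = 0 (J = -10*17*0 = -170*0 = 0)
D(t) = 95 + 5*t (D(t) = (t + 19)*5 = (19 + t)*5 = 95 + 5*t)
1/(-77*D(4) + J) = 1/(-77*(95 + 5*4) + 0) = 1/(-77*(95 + 20) + 0) = 1/(-77*115 + 0) = 1/(-8855 + 0) = 1/(-8855) = -1/8855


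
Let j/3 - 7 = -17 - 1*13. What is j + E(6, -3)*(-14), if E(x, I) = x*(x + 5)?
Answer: -993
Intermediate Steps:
E(x, I) = x*(5 + x)
j = -69 (j = 21 + 3*(-17 - 1*13) = 21 + 3*(-17 - 13) = 21 + 3*(-30) = 21 - 90 = -69)
j + E(6, -3)*(-14) = -69 + (6*(5 + 6))*(-14) = -69 + (6*11)*(-14) = -69 + 66*(-14) = -69 - 924 = -993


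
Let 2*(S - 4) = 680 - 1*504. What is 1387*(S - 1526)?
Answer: -1988958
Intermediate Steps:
S = 92 (S = 4 + (680 - 1*504)/2 = 4 + (680 - 504)/2 = 4 + (1/2)*176 = 4 + 88 = 92)
1387*(S - 1526) = 1387*(92 - 1526) = 1387*(-1434) = -1988958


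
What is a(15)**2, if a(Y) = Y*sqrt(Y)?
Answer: 3375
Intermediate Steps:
a(Y) = Y**(3/2)
a(15)**2 = (15**(3/2))**2 = (15*sqrt(15))**2 = 3375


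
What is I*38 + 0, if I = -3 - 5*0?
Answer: -114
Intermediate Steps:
I = -3 (I = -3 + 0 = -3)
I*38 + 0 = -3*38 + 0 = -114 + 0 = -114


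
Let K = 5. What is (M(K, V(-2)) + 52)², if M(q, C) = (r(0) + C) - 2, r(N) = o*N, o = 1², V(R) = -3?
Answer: 2209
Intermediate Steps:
o = 1
r(N) = N (r(N) = 1*N = N)
M(q, C) = -2 + C (M(q, C) = (0 + C) - 2 = C - 2 = -2 + C)
(M(K, V(-2)) + 52)² = ((-2 - 3) + 52)² = (-5 + 52)² = 47² = 2209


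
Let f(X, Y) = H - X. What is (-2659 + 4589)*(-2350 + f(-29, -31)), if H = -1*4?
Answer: -4487250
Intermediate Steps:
H = -4
f(X, Y) = -4 - X
(-2659 + 4589)*(-2350 + f(-29, -31)) = (-2659 + 4589)*(-2350 + (-4 - 1*(-29))) = 1930*(-2350 + (-4 + 29)) = 1930*(-2350 + 25) = 1930*(-2325) = -4487250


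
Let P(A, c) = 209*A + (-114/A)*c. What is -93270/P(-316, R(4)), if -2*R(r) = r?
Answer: 7368330/5217533 ≈ 1.4122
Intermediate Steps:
R(r) = -r/2
P(A, c) = 209*A - 114*c/A
-93270/P(-316, R(4)) = -93270/(209*(-316) - 114*(-½*4)/(-316)) = -93270/(-66044 - 114*(-2)*(-1/316)) = -93270/(-66044 - 57/79) = -93270/(-5217533/79) = -93270*(-79/5217533) = 7368330/5217533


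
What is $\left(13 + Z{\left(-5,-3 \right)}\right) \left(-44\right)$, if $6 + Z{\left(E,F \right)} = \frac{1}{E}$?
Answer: $- \frac{1496}{5} \approx -299.2$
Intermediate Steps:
$Z{\left(E,F \right)} = -6 + \frac{1}{E}$
$\left(13 + Z{\left(-5,-3 \right)}\right) \left(-44\right) = \left(13 - \left(6 - \frac{1}{-5}\right)\right) \left(-44\right) = \left(13 - \frac{31}{5}\right) \left(-44\right) = \frac{34}{5} \left(-44\right) = - \frac{1496}{5}$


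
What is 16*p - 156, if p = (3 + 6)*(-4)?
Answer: -732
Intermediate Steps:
p = -36 (p = 9*(-4) = -36)
16*p - 156 = 16*(-36) - 156 = -576 - 156 = -732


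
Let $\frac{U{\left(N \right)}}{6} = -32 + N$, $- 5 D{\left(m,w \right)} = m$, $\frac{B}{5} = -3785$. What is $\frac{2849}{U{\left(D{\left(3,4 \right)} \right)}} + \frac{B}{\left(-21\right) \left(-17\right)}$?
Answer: $- \frac{7864705}{116382} \approx -67.577$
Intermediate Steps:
$B = -18925$ ($B = 5 \left(-3785\right) = -18925$)
$D{\left(m,w \right)} = - \frac{m}{5}$
$U{\left(N \right)} = -192 + 6 N$ ($U{\left(N \right)} = 6 \left(-32 + N\right) = -192 + 6 N$)
$\frac{2849}{U{\left(D{\left(3,4 \right)} \right)}} + \frac{B}{\left(-21\right) \left(-17\right)} = \frac{2849}{-192 + 6 \left(\left(- \frac{1}{5}\right) 3\right)} - \frac{18925}{\left(-21\right) \left(-17\right)} = \frac{2849}{-192 + 6 \left(- \frac{3}{5}\right)} - \frac{18925}{357} = \frac{2849}{-192 - \frac{18}{5}} - \frac{18925}{357} = \frac{2849}{- \frac{978}{5}} - \frac{18925}{357} = 2849 \left(- \frac{5}{978}\right) - \frac{18925}{357} = - \frac{14245}{978} - \frac{18925}{357} = - \frac{7864705}{116382}$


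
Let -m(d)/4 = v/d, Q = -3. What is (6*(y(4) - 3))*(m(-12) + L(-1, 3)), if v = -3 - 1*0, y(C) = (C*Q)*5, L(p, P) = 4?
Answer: -1134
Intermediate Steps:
y(C) = -15*C (y(C) = (C*(-3))*5 = -3*C*5 = -15*C)
v = -3 (v = -3 + 0 = -3)
m(d) = 12/d (m(d) = -(-12)/d = 12/d)
(6*(y(4) - 3))*(m(-12) + L(-1, 3)) = (6*(-15*4 - 3))*(12/(-12) + 4) = (6*(-60 - 3))*(12*(-1/12) + 4) = (6*(-63))*(-1 + 4) = -378*3 = -1134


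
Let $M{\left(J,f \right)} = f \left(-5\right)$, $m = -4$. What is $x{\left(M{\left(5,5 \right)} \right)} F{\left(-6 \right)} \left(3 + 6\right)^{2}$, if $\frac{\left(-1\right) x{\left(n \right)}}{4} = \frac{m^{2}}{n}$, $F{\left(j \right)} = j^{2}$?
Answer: $\frac{186624}{25} \approx 7465.0$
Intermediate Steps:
$M{\left(J,f \right)} = - 5 f$
$x{\left(n \right)} = - \frac{64}{n}$ ($x{\left(n \right)} = - 4 \frac{\left(-4\right)^{2}}{n} = - 4 \frac{16}{n} = - \frac{64}{n}$)
$x{\left(M{\left(5,5 \right)} \right)} F{\left(-6 \right)} \left(3 + 6\right)^{2} = - \frac{64}{\left(-5\right) 5} \left(-6\right)^{2} \left(3 + 6\right)^{2} = - \frac{64}{-25} \cdot 36 \cdot 9^{2} = \left(-64\right) \left(- \frac{1}{25}\right) 36 \cdot 81 = \frac{64}{25} \cdot 36 \cdot 81 = \frac{2304}{25} \cdot 81 = \frac{186624}{25}$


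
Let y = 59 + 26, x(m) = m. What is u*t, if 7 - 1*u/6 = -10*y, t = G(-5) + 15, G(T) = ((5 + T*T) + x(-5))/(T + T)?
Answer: 64275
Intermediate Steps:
G(T) = T/2 (G(T) = ((5 + T*T) - 5)/(T + T) = ((5 + T**2) - 5)/((2*T)) = T**2*(1/(2*T)) = T/2)
y = 85
t = 25/2 (t = (1/2)*(-5) + 15 = -5/2 + 15 = 25/2 ≈ 12.500)
u = 5142 (u = 42 - (-60)*85 = 42 - 6*(-850) = 42 + 5100 = 5142)
u*t = 5142*(25/2) = 64275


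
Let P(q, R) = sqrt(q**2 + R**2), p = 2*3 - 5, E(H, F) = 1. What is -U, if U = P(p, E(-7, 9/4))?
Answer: -sqrt(2) ≈ -1.4142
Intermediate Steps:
p = 1 (p = 6 - 5 = 1)
P(q, R) = sqrt(R**2 + q**2)
U = sqrt(2) (U = sqrt(1**2 + 1**2) = sqrt(1 + 1) = sqrt(2) ≈ 1.4142)
-U = -sqrt(2)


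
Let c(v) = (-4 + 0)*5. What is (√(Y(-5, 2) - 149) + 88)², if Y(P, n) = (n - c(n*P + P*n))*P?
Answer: (88 + I*√259)² ≈ 7485.0 + 2832.5*I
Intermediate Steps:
c(v) = -20 (c(v) = -4*5 = -20)
Y(P, n) = P*(20 + n) (Y(P, n) = (n - 1*(-20))*P = (n + 20)*P = (20 + n)*P = P*(20 + n))
(√(Y(-5, 2) - 149) + 88)² = (√(-5*(20 + 2) - 149) + 88)² = (√(-5*22 - 149) + 88)² = (√(-110 - 149) + 88)² = (√(-259) + 88)² = (I*√259 + 88)² = (88 + I*√259)²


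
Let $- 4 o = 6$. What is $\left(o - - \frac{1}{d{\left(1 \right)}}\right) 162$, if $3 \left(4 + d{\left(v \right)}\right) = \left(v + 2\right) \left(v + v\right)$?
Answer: $-324$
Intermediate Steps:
$o = - \frac{3}{2}$ ($o = \left(- \frac{1}{4}\right) 6 = - \frac{3}{2} \approx -1.5$)
$d{\left(v \right)} = -4 + \frac{2 v \left(2 + v\right)}{3}$ ($d{\left(v \right)} = -4 + \frac{\left(v + 2\right) \left(v + v\right)}{3} = -4 + \frac{\left(2 + v\right) 2 v}{3} = -4 + \frac{2 v \left(2 + v\right)}{3}$)
$\left(o - - \frac{1}{d{\left(1 \right)}}\right) 162 = \left(- \frac{3}{2} - - \frac{1}{-4 + \frac{2 \cdot 1^{2}}{3} + \frac{4}{3} \cdot 1}\right) 162 = \left(- \frac{3}{2} - - \frac{1}{-4 + \frac{2}{3} \cdot 1 + \frac{4}{3}}\right) 162 = \left(- \frac{3}{2} - - \frac{1}{-4 + \frac{2}{3} + \frac{4}{3}}\right) 162 = \left(- \frac{3}{2} - - \frac{1}{-2}\right) 162 = \left(- \frac{3}{2} - \left(-1\right) \left(- \frac{1}{2}\right)\right) 162 = \left(- \frac{3}{2} - \frac{1}{2}\right) 162 = \left(-2\right) 162 = -324$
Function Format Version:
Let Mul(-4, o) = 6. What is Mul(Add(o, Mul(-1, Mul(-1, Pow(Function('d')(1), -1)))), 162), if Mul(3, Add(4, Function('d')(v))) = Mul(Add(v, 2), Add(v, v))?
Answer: -324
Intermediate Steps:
o = Rational(-3, 2) (o = Mul(Rational(-1, 4), 6) = Rational(-3, 2) ≈ -1.5000)
Function('d')(v) = Add(-4, Mul(Rational(2, 3), v, Add(2, v))) (Function('d')(v) = Add(-4, Mul(Rational(1, 3), Mul(Add(v, 2), Add(v, v)))) = Add(-4, Mul(Rational(1, 3), Mul(Add(2, v), Mul(2, v)))) = Add(-4, Mul(Rational(1, 3), Mul(2, v, Add(2, v)))) = Add(-4, Mul(Rational(2, 3), v, Add(2, v))))
Mul(Add(o, Mul(-1, Mul(-1, Pow(Function('d')(1), -1)))), 162) = Mul(Add(Rational(-3, 2), Mul(-1, Mul(-1, Pow(Add(-4, Mul(Rational(2, 3), Pow(1, 2)), Mul(Rational(4, 3), 1)), -1)))), 162) = Mul(Add(Rational(-3, 2), Mul(-1, Mul(-1, Pow(Add(-4, Mul(Rational(2, 3), 1), Rational(4, 3)), -1)))), 162) = Mul(Add(Rational(-3, 2), Mul(-1, Mul(-1, Pow(Add(-4, Rational(2, 3), Rational(4, 3)), -1)))), 162) = Mul(Add(Rational(-3, 2), Mul(-1, Mul(-1, Pow(-2, -1)))), 162) = Mul(Add(Rational(-3, 2), Mul(-1, Mul(-1, Rational(-1, 2)))), 162) = Mul(Add(Rational(-3, 2), Mul(-1, Rational(1, 2))), 162) = Mul(Add(Rational(-3, 2), Rational(-1, 2)), 162) = Mul(-2, 162) = -324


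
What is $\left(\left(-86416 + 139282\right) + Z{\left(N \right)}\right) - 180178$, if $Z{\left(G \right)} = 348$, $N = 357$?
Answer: $-126964$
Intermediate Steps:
$\left(\left(-86416 + 139282\right) + Z{\left(N \right)}\right) - 180178 = \left(\left(-86416 + 139282\right) + 348\right) - 180178 = \left(52866 + 348\right) - 180178 = 53214 - 180178 = -126964$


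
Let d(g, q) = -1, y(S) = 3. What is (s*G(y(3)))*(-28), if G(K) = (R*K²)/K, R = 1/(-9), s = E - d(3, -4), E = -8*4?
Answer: -868/3 ≈ -289.33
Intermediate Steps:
E = -32
s = -31 (s = -32 - 1*(-1) = -32 + 1 = -31)
R = -⅑ (R = 1*(-⅑) = -⅑ ≈ -0.11111)
G(K) = -K/9 (G(K) = (-K²/9)/K = -K/9)
(s*G(y(3)))*(-28) = -(-31)*3/9*(-28) = -31*(-⅓)*(-28) = (31/3)*(-28) = -868/3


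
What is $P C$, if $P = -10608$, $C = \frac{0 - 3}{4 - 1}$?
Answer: $10608$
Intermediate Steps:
$C = -1$ ($C = - \frac{3}{3} = \left(-3\right) \frac{1}{3} = -1$)
$P C = \left(-10608\right) \left(-1\right) = 10608$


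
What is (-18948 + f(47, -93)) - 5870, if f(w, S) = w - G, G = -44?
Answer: -24727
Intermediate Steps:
f(w, S) = 44 + w (f(w, S) = w - 1*(-44) = w + 44 = 44 + w)
(-18948 + f(47, -93)) - 5870 = (-18948 + (44 + 47)) - 5870 = (-18948 + 91) - 5870 = -18857 - 5870 = -24727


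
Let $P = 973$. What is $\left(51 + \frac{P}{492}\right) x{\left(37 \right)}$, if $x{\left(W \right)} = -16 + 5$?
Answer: $- \frac{286715}{492} \approx -582.75$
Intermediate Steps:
$x{\left(W \right)} = -11$
$\left(51 + \frac{P}{492}\right) x{\left(37 \right)} = \left(51 + \frac{973}{492}\right) \left(-11\right) = \frac{26065}{492} \left(-11\right) = - \frac{286715}{492}$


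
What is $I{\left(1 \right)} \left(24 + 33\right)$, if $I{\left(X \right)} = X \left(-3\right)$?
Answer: $-171$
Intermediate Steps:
$I{\left(X \right)} = - 3 X$
$I{\left(1 \right)} \left(24 + 33\right) = \left(-3\right) 1 \left(24 + 33\right) = \left(-3\right) 57 = -171$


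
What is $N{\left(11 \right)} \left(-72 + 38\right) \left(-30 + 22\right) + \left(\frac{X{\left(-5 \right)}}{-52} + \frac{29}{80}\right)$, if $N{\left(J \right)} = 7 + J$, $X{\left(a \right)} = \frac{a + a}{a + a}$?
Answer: $\frac{5092197}{1040} \approx 4896.3$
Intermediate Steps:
$X{\left(a \right)} = 1$ ($X{\left(a \right)} = \frac{2 a}{2 a} = 2 a \frac{1}{2 a} = 1$)
$N{\left(11 \right)} \left(-72 + 38\right) \left(-30 + 22\right) + \left(\frac{X{\left(-5 \right)}}{-52} + \frac{29}{80}\right) = \left(7 + 11\right) \left(-72 + 38\right) \left(-30 + 22\right) + \left(1 \frac{1}{-52} + \frac{29}{80}\right) = 18 \left(\left(-34\right) \left(-8\right)\right) + \left(1 \left(- \frac{1}{52}\right) + 29 \cdot \frac{1}{80}\right) = 18 \cdot 272 + \left(- \frac{1}{52} + \frac{29}{80}\right) = 4896 + \frac{357}{1040} = \frac{5092197}{1040}$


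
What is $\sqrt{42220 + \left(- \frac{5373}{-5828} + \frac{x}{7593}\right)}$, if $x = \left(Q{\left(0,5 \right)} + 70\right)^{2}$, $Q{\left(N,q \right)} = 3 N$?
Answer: $\frac{\sqrt{20669988969033910269}}{22126002} \approx 205.48$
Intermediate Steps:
$x = 4900$ ($x = \left(3 \cdot 0 + 70\right)^{2} = \left(0 + 70\right)^{2} = 70^{2} = 4900$)
$\sqrt{42220 + \left(- \frac{5373}{-5828} + \frac{x}{7593}\right)} = \sqrt{42220 + \left(- \frac{5373}{-5828} + \frac{4900}{7593}\right)} = \sqrt{42220 + \left(\left(-5373\right) \left(- \frac{1}{5828}\right) + 4900 \cdot \frac{1}{7593}\right)} = \sqrt{42220 + \left(\frac{5373}{5828} + \frac{4900}{7593}\right)} = \sqrt{42220 + \frac{69354389}{44252004}} = \sqrt{\frac{1868388963269}{44252004}} = \frac{\sqrt{20669988969033910269}}{22126002}$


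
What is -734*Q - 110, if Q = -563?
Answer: 413132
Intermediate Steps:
-734*Q - 110 = -734*(-563) - 110 = 413242 - 110 = 413132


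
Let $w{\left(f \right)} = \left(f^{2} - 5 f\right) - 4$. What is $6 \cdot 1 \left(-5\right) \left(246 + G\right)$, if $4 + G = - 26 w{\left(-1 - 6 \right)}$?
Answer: $55140$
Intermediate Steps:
$w{\left(f \right)} = -4 + f^{2} - 5 f$
$G = -2084$ ($G = -4 - 26 \left(-4 + \left(-1 - 6\right)^{2} - 5 \left(-1 - 6\right)\right) = -4 - 26 \left(-4 + \left(-7\right)^{2} - -35\right) = -4 - 26 \left(-4 + 49 + 35\right) = -4 - 2080 = -2084$)
$6 \cdot 1 \left(-5\right) \left(246 + G\right) = 6 \cdot 1 \left(-5\right) \left(246 - 2084\right) = 6 \left(-5\right) \left(-1838\right) = \left(-30\right) \left(-1838\right) = 55140$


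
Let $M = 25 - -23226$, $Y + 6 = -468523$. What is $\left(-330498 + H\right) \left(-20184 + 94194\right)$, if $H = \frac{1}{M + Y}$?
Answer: $- \frac{1815261629969075}{74213} \approx -2.446 \cdot 10^{10}$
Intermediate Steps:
$Y = -468529$ ($Y = -6 - 468523 = -468529$)
$M = 23251$ ($M = 25 + 23226 = 23251$)
$H = - \frac{1}{445278}$ ($H = \frac{1}{23251 - 468529} = \frac{1}{-445278} = - \frac{1}{445278} \approx -2.2458 \cdot 10^{-6}$)
$\left(-330498 + H\right) \left(-20184 + 94194\right) = \left(-330498 - \frac{1}{445278}\right) \left(-20184 + 94194\right) = \left(- \frac{147163488445}{445278}\right) 74010 = - \frac{1815261629969075}{74213}$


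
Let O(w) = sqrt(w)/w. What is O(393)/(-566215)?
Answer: -sqrt(393)/222522495 ≈ -8.9089e-8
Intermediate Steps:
O(w) = 1/sqrt(w)
O(393)/(-566215) = 1/(sqrt(393)*(-566215)) = (sqrt(393)/393)*(-1/566215) = -sqrt(393)/222522495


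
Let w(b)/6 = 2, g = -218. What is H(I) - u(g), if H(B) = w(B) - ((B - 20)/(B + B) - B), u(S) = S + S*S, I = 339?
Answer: -31835809/678 ≈ -46956.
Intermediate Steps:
w(b) = 12 (w(b) = 6*2 = 12)
u(S) = S + S²
H(B) = 12 + B - (-20 + B)/(2*B) (H(B) = 12 - ((B - 20)/(B + B) - B) = 12 - ((-20 + B)/((2*B)) - B) = 12 - ((-20 + B)*(1/(2*B)) - B) = 12 - ((-20 + B)/(2*B) - B) = 12 - (-B + (-20 + B)/(2*B)) = 12 + (B - (-20 + B)/(2*B)) = 12 + B - (-20 + B)/(2*B))
H(I) - u(g) = (23/2 + 339 + 10/339) - (-218)*(1 - 218) = (23/2 + 339 + 10*(1/339)) - (-218)*(-217) = (23/2 + 339 + 10/339) - 1*47306 = 237659/678 - 47306 = -31835809/678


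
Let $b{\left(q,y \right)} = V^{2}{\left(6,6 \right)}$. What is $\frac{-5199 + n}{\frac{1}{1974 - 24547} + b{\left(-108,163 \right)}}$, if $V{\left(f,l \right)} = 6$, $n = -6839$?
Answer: $- \frac{271733774}{812627} \approx -334.39$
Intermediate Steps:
$b{\left(q,y \right)} = 36$ ($b{\left(q,y \right)} = 6^{2} = 36$)
$\frac{-5199 + n}{\frac{1}{1974 - 24547} + b{\left(-108,163 \right)}} = \frac{-5199 - 6839}{\frac{1}{1974 - 24547} + 36} = - \frac{12038}{\frac{1}{-22573} + 36} = - \frac{12038}{- \frac{1}{22573} + 36} = - \frac{12038}{\frac{812627}{22573}} = \left(-12038\right) \frac{22573}{812627} = - \frac{271733774}{812627}$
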